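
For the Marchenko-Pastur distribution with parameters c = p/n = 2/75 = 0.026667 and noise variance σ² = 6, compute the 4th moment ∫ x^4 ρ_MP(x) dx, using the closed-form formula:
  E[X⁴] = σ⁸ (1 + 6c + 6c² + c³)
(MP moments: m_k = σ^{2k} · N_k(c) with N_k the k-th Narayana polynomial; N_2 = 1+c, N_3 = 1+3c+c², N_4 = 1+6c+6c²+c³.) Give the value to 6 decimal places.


E[X⁴] = σ⁸ (1 + 6c + 6c² + c³) (fourth MP moment). With σ² = 6 (so σ⁸ = 1296) and c = 2/75 = 0.026667: E[X⁴] = 1296 · (1 + 6·0.026667 + 6·(0.026667)² + (0.026667)³) = 1296 · 1.164286.

So E[X^4] = 1508.914176.


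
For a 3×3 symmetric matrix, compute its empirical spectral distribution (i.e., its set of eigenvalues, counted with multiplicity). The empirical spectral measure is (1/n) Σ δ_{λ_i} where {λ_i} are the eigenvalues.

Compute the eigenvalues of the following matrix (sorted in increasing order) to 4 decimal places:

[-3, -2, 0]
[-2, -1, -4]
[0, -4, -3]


Since M is real symmetric, all three eigenvalues are real; they are the roots of det(λI − M) = λ³ − (tr M) λ² + s λ − det M, where s is the sum of the principal 2×2 minors.
tr M = -3 + (-1) + (-3) = -7.
s = ((-3)·(-1) − (-2)²) + ((-3)·(-3) − 0²) + ((-1)·(-3) − (-4)²) = -1 + 9 + (-13) = -5.
det M (expand along row 1) = (-3)·(-13) − (-2)·6 + 0·8 = 51.
Characteristic polynomial: λ³ + 7λ² − 5λ − 51 = 0.
Substitute λ = y + (tr M)/3 = y − 2.333333 to remove the quadratic term: y³ + p·y + q = 0 with p = s − (tr M)²/3 = -21.333333 and q = −2(tr M)³/27 + (tr M)·s/3 − det M = -13.925926.
Three real roots ⇒ use the trigonometric (Viète) form: r = 2√(−p/3) = 5.333333, φ = arccos(3q/(p·r)) = arccos(0.367187) = 1.194813 rad.
y_k = r·cos(φ/3 − 2πk/3) for k = 0, 1, 2 gives y = 4.915909, -0.666667, -4.249242.
λ_k = y_k − 2.333333 gives λ = 2.5826, -3.0000, -6.5826 (check: the sum is -7.0000 = tr M).

Eigenvalues sorted in increasing order: [-6.5826, -3.0000, 2.5826].


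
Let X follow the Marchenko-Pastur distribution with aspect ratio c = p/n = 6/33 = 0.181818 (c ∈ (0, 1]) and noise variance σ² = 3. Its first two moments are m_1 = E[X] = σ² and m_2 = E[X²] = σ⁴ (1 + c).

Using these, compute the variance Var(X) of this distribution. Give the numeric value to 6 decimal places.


m_1 = E[X] = σ² = 3, so m_1² = 9.
m_2 = E[X²] = σ⁴ (1 + c) = 9 · (1 + 0.181818) = 9 · 1.181818 = 10.636364.
(Note m_2 − m_1² simplifies to c · σ⁴ = 0.181818 · 9.)

Var(X) = m_2 − m_1² = 10.636364 − 9 = 1.636364.


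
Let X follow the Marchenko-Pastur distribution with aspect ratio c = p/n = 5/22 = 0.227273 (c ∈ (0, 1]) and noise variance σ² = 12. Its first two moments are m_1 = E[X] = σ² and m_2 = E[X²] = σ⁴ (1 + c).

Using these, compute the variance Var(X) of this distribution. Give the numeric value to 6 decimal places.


m_1 = E[X] = σ² = 12, so m_1² = 144.
m_2 = E[X²] = σ⁴ (1 + c) = 144 · (1 + 0.227273) = 144 · 1.227273 = 176.727273.
(Note m_2 − m_1² simplifies to c · σ⁴ = 0.227273 · 144.)

Var(X) = m_2 − m_1² = 176.727273 − 144 = 32.727273.


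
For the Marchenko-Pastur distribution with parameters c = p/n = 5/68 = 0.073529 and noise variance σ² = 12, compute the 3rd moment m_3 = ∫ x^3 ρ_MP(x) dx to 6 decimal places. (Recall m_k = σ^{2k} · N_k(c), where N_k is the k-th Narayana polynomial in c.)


E[X³] = σ⁶ (1 + 3c + c²) (third MP moment). With σ² = 12 (so σ⁶ = 1728) and c = 5/68 = 0.073529: E[X³] = 1728 · (1 + 3·0.073529 + (0.073529)²) = 1728 · 1.225995.

So E[X^3] = 2118.519031.


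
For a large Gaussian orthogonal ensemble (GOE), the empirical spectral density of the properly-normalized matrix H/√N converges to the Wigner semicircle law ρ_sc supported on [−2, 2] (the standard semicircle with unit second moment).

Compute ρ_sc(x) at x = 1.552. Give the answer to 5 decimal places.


ρ_sc(x) = (1/(2π)) √(4 − x²). With x = 1.552:
  4 − x² = 4 − (1.552)² = 4 − 2.408704 = 1.591296.
  √(4 − x²) = 1.261466.
  1/(2π) = 0.159155.
  ρ_sc(1.552) = 0.159155 · 1.261466 = 0.200769.

Rounded to 5 decimal places: ρ_sc(1.552) ≈ 0.20077.


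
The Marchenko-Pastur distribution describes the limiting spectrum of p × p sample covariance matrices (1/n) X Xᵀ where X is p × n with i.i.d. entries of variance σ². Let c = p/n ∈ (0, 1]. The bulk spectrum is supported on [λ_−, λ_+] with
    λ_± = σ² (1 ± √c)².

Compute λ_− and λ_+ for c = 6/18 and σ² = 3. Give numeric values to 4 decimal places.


c = 6/18 = 0.333333; √c = 0.577350.
λ_− = σ² (1 − √c)² = 3 · (1 − 0.577350)² = 3 · (0.422650)² = 0.535898.
λ_+ = σ² (1 + √c)² = 3 · (1 + 0.577350)² = 3 · (1.577350)² = 7.464102.

Rounded to 4 decimal places: λ_− ≈ 0.5359, λ_+ ≈ 7.4641.


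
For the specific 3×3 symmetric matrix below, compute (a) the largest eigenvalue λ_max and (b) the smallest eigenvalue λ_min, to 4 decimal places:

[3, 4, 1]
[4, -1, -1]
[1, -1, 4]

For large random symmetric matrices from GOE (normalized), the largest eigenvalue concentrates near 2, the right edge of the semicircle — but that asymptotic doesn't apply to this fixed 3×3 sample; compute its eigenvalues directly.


Since M is real symmetric, all three eigenvalues are real; they are the roots of det(λI − M) = λ³ − (tr M) λ² + s λ − det M, where s is the sum of the principal 2×2 minors.
tr M = 3 + (-1) + 4 = 6.
s = (3·(-1) − 4²) + (3·4 − 1²) + ((-1)·4 − (-1)²) = -19 + 11 + (-5) = -13.
det M (expand along row 1) = 3·(-5) − 4·17 + 1·(-3) = -86.
Characteristic polynomial: λ³ − 6λ² − 13λ + 86 = 0.
Substitute λ = y + (tr M)/3 = y + 2.000000 to remove the quadratic term: y³ + p·y + q = 0 with p = s − (tr M)²/3 = -25.000000 and q = −2(tr M)³/27 + (tr M)·s/3 − det M = 44.000000.
Three real roots ⇒ use the trigonometric (Viète) form: r = 2√(−p/3) = 5.773503, φ = arccos(3q/(p·r)) = arccos(-0.914523) = 2.725123 rad.
y_k = r·cos(φ/3 − 2πk/3) for k = 0, 1, 2 gives y = 3.550868, 2.167091, -5.717959.
λ_k = y_k + 2.000000 gives λ = 5.5509, 4.1671, -3.7180 (check: the sum is 6.0000 = tr M).

Hence λ_max = 5.5509 and λ_min = -3.7180.


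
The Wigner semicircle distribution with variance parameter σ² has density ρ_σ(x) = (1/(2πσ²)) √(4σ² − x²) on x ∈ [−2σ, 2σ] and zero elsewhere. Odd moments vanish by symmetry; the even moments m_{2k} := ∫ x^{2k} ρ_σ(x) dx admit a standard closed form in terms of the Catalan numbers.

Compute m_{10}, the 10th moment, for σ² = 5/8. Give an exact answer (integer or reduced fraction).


By the scaled semicircle moment identity, m_{2k} = σ^{2k} · C_k with k = 5.
C_5 = (1/(k+1)) · C(2k, k) = (1/6) · C(10, 5) = (1/6) · 252 = 42.
σ^{2k} = (σ²)^k = (5/8)^5 = 3125/32768.

Therefore m_{10} = σ^{10} · C_5 = (3125/32768) · 42 = 65625/16384.


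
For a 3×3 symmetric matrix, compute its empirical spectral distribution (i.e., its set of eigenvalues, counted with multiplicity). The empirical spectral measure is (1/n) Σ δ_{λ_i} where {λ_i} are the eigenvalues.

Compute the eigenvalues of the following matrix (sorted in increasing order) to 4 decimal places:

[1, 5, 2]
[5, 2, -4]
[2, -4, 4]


Since M is real symmetric, all three eigenvalues are real; they are the roots of det(λI − M) = λ³ − (tr M) λ² + s λ − det M, where s is the sum of the principal 2×2 minors.
tr M = 1 + 2 + 4 = 7.
s = (1·2 − 5²) + (1·4 − 2²) + (2·4 − (-4)²) = -23 + 0 + (-8) = -31.
det M (expand along row 1) = 1·(-8) − 5·28 + 2·(-24) = -196.
Characteristic polynomial: λ³ − 7λ² − 31λ + 196 = 0.
Substitute λ = y + (tr M)/3 = y + 2.333333 to remove the quadratic term: y³ + p·y + q = 0 with p = s − (tr M)²/3 = -47.333333 and q = −2(tr M)³/27 + (tr M)·s/3 − det M = 98.259259.
Three real roots ⇒ use the trigonometric (Viète) form: r = 2√(−p/3) = 7.944250, φ = arccos(3q/(p·r)) = arccos(-0.783925) = 2.471760 rad.
y_k = r·cos(φ/3 − 2πk/3) for k = 0, 1, 2 gives y = 5.396926, 2.350124, -7.747050.
λ_k = y_k + 2.333333 gives λ = 7.7303, 4.6835, -5.4137 (check: the sum is 7.0000 = tr M).

Eigenvalues sorted in increasing order: [-5.4137, 4.6835, 7.7303].


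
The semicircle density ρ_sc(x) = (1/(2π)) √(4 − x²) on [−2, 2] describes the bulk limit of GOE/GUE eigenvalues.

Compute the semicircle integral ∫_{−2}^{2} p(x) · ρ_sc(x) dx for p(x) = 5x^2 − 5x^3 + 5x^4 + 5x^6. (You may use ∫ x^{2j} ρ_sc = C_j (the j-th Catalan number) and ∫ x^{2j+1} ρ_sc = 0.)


Write p(x) = Σ a_i x^i, split into monomials and integrate each against ρ_sc separately.
Using ∫ x^{2j} ρ_sc = C_j = (1/(j+1)) C(2j, j) (Catalan numbers) and ∫ x^{2j+1} ρ_sc = 0 (odd monomials vanish by symmetry):
  i = 2 (even): a_2 · C_{1} = 5 · 1 = 5
  i = 3 (odd): ∫ x^3 ρ_sc = 0 (vanishes)
  i = 4 (even): a_4 · C_{2} = 5 · 2 = 10
  i = 6 (even): a_6 · C_{3} = 5 · 5 = 25

Summing the contributions: ∫_{−2}^{2} p(x) ρ_sc(x) dx = 5 + 10 + 25 = 40.


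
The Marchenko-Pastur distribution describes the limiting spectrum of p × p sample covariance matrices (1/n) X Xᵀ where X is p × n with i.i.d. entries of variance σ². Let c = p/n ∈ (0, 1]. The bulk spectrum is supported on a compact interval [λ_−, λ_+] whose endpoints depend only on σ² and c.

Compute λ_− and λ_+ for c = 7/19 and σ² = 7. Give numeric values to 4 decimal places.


c = 7/19 = 0.368421; √c = 0.606977.
λ_− = σ² (1 − √c)² = 7 · (1 − 0.606977)² = 7 · (0.393023)² = 1.081270.
λ_+ = σ² (1 + √c)² = 7 · (1 + 0.606977)² = 7 · (1.606977)² = 18.076625.

Rounded to 4 decimal places: λ_− ≈ 1.0813, λ_+ ≈ 18.0766.


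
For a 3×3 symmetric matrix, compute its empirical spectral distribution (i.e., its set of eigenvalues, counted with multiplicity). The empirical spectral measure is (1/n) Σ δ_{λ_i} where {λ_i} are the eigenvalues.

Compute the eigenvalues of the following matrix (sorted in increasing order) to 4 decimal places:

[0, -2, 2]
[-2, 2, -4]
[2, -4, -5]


Since M is real symmetric, all three eigenvalues are real; they are the roots of det(λI − M) = λ³ − (tr M) λ² + s λ − det M, where s is the sum of the principal 2×2 minors.
tr M = 0 + 2 + (-5) = -3.
s = (0·2 − (-2)²) + (0·(-5) − 2²) + (2·(-5) − (-4)²) = -4 + (-4) + (-26) = -34.
det M (expand along row 1) = 0·(-26) − (-2)·18 + 2·4 = 44.
Characteristic polynomial: λ³ + 3λ² − 34λ − 44 = 0.
Substitute λ = y + (tr M)/3 = y − 1.000000 to remove the quadratic term: y³ + p·y + q = 0 with p = s − (tr M)²/3 = -37.000000 and q = −2(tr M)³/27 + (tr M)·s/3 − det M = -8.000000.
Three real roots ⇒ use the trigonometric (Viète) form: r = 2√(−p/3) = 7.023769, φ = arccos(3q/(p·r)) = arccos(0.092351) = 1.478314 rad.
y_k = r·cos(φ/3 − 2πk/3) for k = 0, 1, 2 gives y = 6.188118, -0.216490, -5.971627.
λ_k = y_k − 1.000000 gives λ = 5.1881, -1.2165, -6.9716 (check: the sum is -3.0000 = tr M).

Eigenvalues sorted in increasing order: [-6.9716, -1.2165, 5.1881].


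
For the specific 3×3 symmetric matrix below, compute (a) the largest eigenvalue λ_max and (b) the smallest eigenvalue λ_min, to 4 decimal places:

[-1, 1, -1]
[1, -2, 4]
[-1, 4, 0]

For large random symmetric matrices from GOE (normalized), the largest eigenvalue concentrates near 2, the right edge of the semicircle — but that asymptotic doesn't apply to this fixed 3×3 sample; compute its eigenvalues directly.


Since M is real symmetric, all three eigenvalues are real; they are the roots of det(λI − M) = λ³ − (tr M) λ² + s λ − det M, where s is the sum of the principal 2×2 minors.
tr M = -1 + (-2) + 0 = -3.
s = ((-1)·(-2) − 1²) + ((-1)·0 − (-1)²) + ((-2)·0 − 4²) = 1 + (-1) + (-16) = -16.
det M (expand along row 1) = (-1)·(-16) − 1·4 + (-1)·2 = 10.
Characteristic polynomial: λ³ + 3λ² − 16λ − 10 = 0.
Substitute λ = y + (tr M)/3 = y − 1.000000 to remove the quadratic term: y³ + p·y + q = 0 with p = s − (tr M)²/3 = -19.000000 and q = −2(tr M)³/27 + (tr M)·s/3 − det M = 8.000000.
Three real roots ⇒ use the trigonometric (Viète) form: r = 2√(−p/3) = 5.033223, φ = arccos(3q/(p·r)) = arccos(-0.250964) = 1.824472 rad.
y_k = r·cos(φ/3 − 2πk/3) for k = 0, 1, 2 gives y = 4.130777, 0.425096, -4.555873.
λ_k = y_k − 1.000000 gives λ = 3.1308, -0.5749, -5.5559 (check: the sum is -3.0000 = tr M).

Hence λ_max = 3.1308 and λ_min = -5.5559.


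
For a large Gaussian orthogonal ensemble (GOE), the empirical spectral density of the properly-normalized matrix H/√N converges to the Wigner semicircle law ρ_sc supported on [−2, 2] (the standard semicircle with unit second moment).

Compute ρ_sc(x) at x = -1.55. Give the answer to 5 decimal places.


ρ_sc(x) = (1/(2π)) √(4 − x²). With x = -1.55:
  4 − x² = 4 − (-1.55)² = 4 − 2.402500 = 1.597500.
  √(4 − x²) = 1.263922.
  1/(2π) = 0.159155.
  ρ_sc(-1.55) = 0.159155 · 1.263922 = 0.201160.

Rounded to 5 decimal places: ρ_sc(-1.55) ≈ 0.20116.


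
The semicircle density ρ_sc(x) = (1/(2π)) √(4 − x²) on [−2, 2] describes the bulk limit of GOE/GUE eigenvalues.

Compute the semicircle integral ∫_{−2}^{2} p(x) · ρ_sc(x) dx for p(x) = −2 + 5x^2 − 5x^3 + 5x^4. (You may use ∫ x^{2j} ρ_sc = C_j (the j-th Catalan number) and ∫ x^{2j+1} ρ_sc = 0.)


Write p(x) = Σ a_i x^i, split into monomials and integrate each against ρ_sc separately.
Using ∫ x^{2j} ρ_sc = C_j = (1/(j+1)) C(2j, j) (Catalan numbers) and ∫ x^{2j+1} ρ_sc = 0 (odd monomials vanish by symmetry):
  i = 0 (even): a_0 · C_{0} = -2 · 1 = -2
  i = 2 (even): a_2 · C_{1} = 5 · 1 = 5
  i = 3 (odd): ∫ x^3 ρ_sc = 0 (vanishes)
  i = 4 (even): a_4 · C_{2} = 5 · 2 = 10

Summing the contributions: ∫_{−2}^{2} p(x) ρ_sc(x) dx = (-2) + 5 + 10 = 13.


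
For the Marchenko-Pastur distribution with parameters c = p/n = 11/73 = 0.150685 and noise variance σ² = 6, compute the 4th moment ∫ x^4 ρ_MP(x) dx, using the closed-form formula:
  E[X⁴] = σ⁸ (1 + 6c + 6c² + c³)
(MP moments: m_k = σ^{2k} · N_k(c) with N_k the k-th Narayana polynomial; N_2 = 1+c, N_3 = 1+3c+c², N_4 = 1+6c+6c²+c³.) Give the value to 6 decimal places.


E[X⁴] = σ⁸ (1 + 6c + 6c² + c³) (fourth MP moment). With σ² = 6 (so σ⁸ = 1296) and c = 11/73 = 0.150685: E[X⁴] = 1296 · (1 + 6·0.150685 + 6·(0.150685)² + (0.150685)³) = 1296 · 2.043767.

So E[X^4] = 2648.721675.


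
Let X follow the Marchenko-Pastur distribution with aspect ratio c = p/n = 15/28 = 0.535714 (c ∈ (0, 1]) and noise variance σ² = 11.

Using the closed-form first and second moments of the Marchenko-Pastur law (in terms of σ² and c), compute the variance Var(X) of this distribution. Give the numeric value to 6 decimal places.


Recall the MP moments m_1 = E[X] = σ² and m_2 = E[X²] = σ⁴ (1 + c).
m_1 = E[X] = σ² = 11, so m_1² = 121.
m_2 = E[X²] = σ⁴ (1 + c) = 121 · (1 + 0.535714) = 121 · 1.535714 = 185.821429.
(Note m_2 − m_1² simplifies to c · σ⁴ = 0.535714 · 121.)

Var(X) = m_2 − m_1² = 185.821429 − 121 = 64.821429.


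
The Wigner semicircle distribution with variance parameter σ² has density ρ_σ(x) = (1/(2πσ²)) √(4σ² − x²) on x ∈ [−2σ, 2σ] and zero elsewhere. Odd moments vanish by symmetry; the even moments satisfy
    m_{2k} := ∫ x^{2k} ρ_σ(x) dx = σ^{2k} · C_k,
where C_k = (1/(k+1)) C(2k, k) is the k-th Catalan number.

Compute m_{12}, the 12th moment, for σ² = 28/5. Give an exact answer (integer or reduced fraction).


By the scaled semicircle moment identity, m_{2k} = σ^{2k} · C_k with k = 6.
C_6 = (1/(k+1)) · C(2k, k) = (1/7) · C(12, 6) = (1/7) · 924 = 132.
σ^{2k} = (σ²)^k = (28/5)^6 = 481890304/15625.

Therefore m_{12} = σ^{12} · C_6 = (481890304/15625) · 132 = 63609520128/15625.


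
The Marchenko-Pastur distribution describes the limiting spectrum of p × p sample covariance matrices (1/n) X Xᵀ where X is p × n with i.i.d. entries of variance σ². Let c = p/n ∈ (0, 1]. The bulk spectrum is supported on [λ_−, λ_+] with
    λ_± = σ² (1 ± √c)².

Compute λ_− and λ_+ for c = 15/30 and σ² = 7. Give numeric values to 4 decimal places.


c = 15/30 = 0.500000; √c = 0.707107.
λ_− = σ² (1 − √c)² = 7 · (1 − 0.707107)² = 7 · (0.292893)² = 0.600505.
λ_+ = σ² (1 + √c)² = 7 · (1 + 0.707107)² = 7 · (1.707107)² = 20.399495.

Rounded to 4 decimal places: λ_− ≈ 0.6005, λ_+ ≈ 20.3995.


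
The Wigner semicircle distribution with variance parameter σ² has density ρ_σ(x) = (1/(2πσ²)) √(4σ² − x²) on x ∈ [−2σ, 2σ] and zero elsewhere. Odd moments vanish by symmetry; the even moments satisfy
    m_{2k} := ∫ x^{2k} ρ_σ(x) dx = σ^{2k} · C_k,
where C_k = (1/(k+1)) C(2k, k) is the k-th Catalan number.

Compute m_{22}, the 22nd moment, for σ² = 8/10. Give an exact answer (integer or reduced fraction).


By the scaled semicircle moment identity, m_{2k} = σ^{2k} · C_k with k = 11.
C_11 = (1/(k+1)) · C(2k, k) = (1/12) · C(22, 11) = (1/12) · 705432 = 58786.
σ^{2k} = (σ²)^k = (8/10)^11 = 4194304/48828125.

Therefore m_{22} = σ^{22} · C_11 = (4194304/48828125) · 58786 = 246566354944/48828125.


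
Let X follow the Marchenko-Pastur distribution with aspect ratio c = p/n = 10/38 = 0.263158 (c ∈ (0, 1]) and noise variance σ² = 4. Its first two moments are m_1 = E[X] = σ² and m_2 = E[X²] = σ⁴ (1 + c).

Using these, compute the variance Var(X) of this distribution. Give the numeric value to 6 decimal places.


m_1 = E[X] = σ² = 4, so m_1² = 16.
m_2 = E[X²] = σ⁴ (1 + c) = 16 · (1 + 0.263158) = 16 · 1.263158 = 20.210526.
(Note m_2 − m_1² simplifies to c · σ⁴ = 0.263158 · 16.)

Var(X) = m_2 − m_1² = 20.210526 − 16 = 4.210526.


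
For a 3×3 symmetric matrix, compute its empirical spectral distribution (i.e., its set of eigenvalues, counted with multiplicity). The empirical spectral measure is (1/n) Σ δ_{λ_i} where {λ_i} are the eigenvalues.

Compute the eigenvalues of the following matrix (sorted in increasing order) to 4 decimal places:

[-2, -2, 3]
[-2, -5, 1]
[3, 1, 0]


Since M is real symmetric, all three eigenvalues are real; they are the roots of det(λI − M) = λ³ − (tr M) λ² + s λ − det M, where s is the sum of the principal 2×2 minors.
tr M = -2 + (-5) + 0 = -7.
s = ((-2)·(-5) − (-2)²) + ((-2)·0 − 3²) + ((-5)·0 − 1²) = 6 + (-9) + (-1) = -4.
det M (expand along row 1) = (-2)·(-1) − (-2)·(-3) + 3·13 = 35.
Characteristic polynomial: λ³ + 7λ² − 4λ − 35 = 0.
Substitute λ = y + (tr M)/3 = y − 2.333333 to remove the quadratic term: y³ + p·y + q = 0 with p = s − (tr M)²/3 = -20.333333 and q = −2(tr M)³/27 + (tr M)·s/3 − det M = -0.259259.
Three real roots ⇒ use the trigonometric (Viète) form: r = 2√(−p/3) = 5.206833, φ = arccos(3q/(p·r)) = arccos(0.007346) = 1.563450 rad.
y_k = r·cos(φ/3 − 2πk/3) for k = 0, 1, 2 gives y = 4.515612, -0.012751, -4.502861.
λ_k = y_k − 2.333333 gives λ = 2.1823, -2.3461, -6.8362 (check: the sum is -7.0000 = tr M).

Eigenvalues sorted in increasing order: [-6.8362, -2.3461, 2.1823].


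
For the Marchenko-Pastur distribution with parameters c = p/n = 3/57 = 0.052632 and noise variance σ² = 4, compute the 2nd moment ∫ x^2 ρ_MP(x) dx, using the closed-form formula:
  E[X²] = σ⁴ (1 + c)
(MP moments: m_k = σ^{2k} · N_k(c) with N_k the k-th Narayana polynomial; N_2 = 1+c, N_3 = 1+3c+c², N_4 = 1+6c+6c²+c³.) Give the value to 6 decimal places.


E[X²] = σ⁴ (1 + c) (second MP moment). With σ² = 4 (so σ⁴ = 16) and c = 3/57 = 0.052632: E[X²] = 16 · (1 + 0.052632) = 16 · 1.052632.

So E[X^2] = 16.842105.


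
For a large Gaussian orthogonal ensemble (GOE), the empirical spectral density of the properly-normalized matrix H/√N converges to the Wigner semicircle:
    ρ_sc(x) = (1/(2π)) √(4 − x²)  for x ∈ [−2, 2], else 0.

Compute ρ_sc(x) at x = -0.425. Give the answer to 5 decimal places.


ρ_sc(x) = (1/(2π)) √(4 − x²). With x = -0.425:
  4 − x² = 4 − (-0.425)² = 4 − 0.180625 = 3.819375.
  √(4 − x²) = 1.954322.
  1/(2π) = 0.159155.
  ρ_sc(-0.425) = 0.159155 · 1.954322 = 0.311040.

Rounded to 5 decimal places: ρ_sc(-0.425) ≈ 0.31104.


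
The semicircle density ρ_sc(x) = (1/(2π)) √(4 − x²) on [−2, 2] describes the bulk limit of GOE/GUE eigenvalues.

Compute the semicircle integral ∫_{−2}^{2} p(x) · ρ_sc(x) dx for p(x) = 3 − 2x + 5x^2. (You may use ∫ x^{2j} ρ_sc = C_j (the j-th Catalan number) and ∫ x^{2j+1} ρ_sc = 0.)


Write p(x) = Σ a_i x^i, split into monomials and integrate each against ρ_sc separately.
Using ∫ x^{2j} ρ_sc = C_j = (1/(j+1)) C(2j, j) (Catalan numbers) and ∫ x^{2j+1} ρ_sc = 0 (odd monomials vanish by symmetry):
  i = 0 (even): a_0 · C_{0} = 3 · 1 = 3
  i = 1 (odd): ∫ x^1 ρ_sc = 0 (vanishes)
  i = 2 (even): a_2 · C_{1} = 5 · 1 = 5

Summing the contributions: ∫_{−2}^{2} p(x) ρ_sc(x) dx = 3 + 5 = 8.


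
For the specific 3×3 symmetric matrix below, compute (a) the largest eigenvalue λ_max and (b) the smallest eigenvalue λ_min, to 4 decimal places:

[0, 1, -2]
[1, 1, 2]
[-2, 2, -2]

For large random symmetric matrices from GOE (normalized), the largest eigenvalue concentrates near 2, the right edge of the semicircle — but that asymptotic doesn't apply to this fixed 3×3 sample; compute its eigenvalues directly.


Since M is real symmetric, all three eigenvalues are real; they are the roots of det(λI − M) = λ³ − (tr M) λ² + s λ − det M, where s is the sum of the principal 2×2 minors.
tr M = 0 + 1 + (-2) = -1.
s = (0·1 − 1²) + (0·(-2) − (-2)²) + (1·(-2) − 2²) = -1 + (-4) + (-6) = -11.
det M (expand along row 1) = 0·(-6) − 1·2 + (-2)·4 = -10.
Characteristic polynomial: λ³ + λ² − 11λ + 10 = 0.
Substitute λ = y + (tr M)/3 = y − 0.333333 to remove the quadratic term: y³ + p·y + q = 0 with p = s − (tr M)²/3 = -11.333333 and q = −2(tr M)³/27 + (tr M)·s/3 − det M = 13.740741.
Three real roots ⇒ use the trigonometric (Viète) form: r = 2√(−p/3) = 3.887301, φ = arccos(3q/(p·r)) = arccos(-0.935676) = 2.780967 rad.
y_k = r·cos(φ/3 − 2πk/3) for k = 0, 1, 2 gives y = 2.333333, 1.525916, -3.859249.
λ_k = y_k − 0.333333 gives λ = 2.0000, 1.1926, -4.1926 (check: the sum is -1.0000 = tr M).

Hence λ_max = 2.0000 and λ_min = -4.1926.


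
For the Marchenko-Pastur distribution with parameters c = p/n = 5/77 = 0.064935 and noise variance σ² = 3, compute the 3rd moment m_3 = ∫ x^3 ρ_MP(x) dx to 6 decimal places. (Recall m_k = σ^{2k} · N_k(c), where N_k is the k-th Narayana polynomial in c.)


E[X³] = σ⁶ (1 + 3c + c²) (third MP moment). With σ² = 3 (so σ⁶ = 27) and c = 5/77 = 0.064935: E[X³] = 27 · (1 + 3·0.064935 + (0.064935)²) = 27 · 1.199022.

So E[X^3] = 32.373587.


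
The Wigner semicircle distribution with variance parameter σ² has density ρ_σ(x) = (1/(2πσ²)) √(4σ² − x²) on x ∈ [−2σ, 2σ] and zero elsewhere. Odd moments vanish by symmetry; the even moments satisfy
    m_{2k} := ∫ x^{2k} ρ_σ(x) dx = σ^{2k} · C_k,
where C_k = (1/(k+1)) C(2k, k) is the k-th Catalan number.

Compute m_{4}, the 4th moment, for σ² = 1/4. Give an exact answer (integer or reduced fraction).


By the scaled semicircle moment identity, m_{2k} = σ^{2k} · C_k with k = 2.
C_2 = (1/(k+1)) · C(2k, k) = (1/3) · C(4, 2) = (1/3) · 6 = 2.
σ^{2k} = (σ²)^k = (1/4)^2 = 1/16.

Therefore m_{4} = σ^{4} · C_2 = (1/16) · 2 = 1/8.


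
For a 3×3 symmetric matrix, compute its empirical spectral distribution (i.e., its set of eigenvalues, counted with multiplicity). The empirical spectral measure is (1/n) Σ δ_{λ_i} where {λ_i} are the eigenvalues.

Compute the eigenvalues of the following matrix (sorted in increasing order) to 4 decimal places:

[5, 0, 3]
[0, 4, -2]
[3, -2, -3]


Since M is real symmetric, all three eigenvalues are real; they are the roots of det(λI − M) = λ³ − (tr M) λ² + s λ − det M, where s is the sum of the principal 2×2 minors.
tr M = 5 + 4 + (-3) = 6.
s = (5·4 − 0²) + (5·(-3) − 3²) + (4·(-3) − (-2)²) = 20 + (-24) + (-16) = -20.
det M (expand along row 1) = 5·(-16) − 0·6 + 3·(-12) = -116.
Characteristic polynomial: λ³ − 6λ² − 20λ + 116 = 0.
Substitute λ = y + (tr M)/3 = y + 2.000000 to remove the quadratic term: y³ + p·y + q = 0 with p = s − (tr M)²/3 = -32.000000 and q = −2(tr M)³/27 + (tr M)·s/3 − det M = 60.000000.
Three real roots ⇒ use the trigonometric (Viète) form: r = 2√(−p/3) = 6.531973, φ = arccos(3q/(p·r)) = arccos(-0.861149) = 2.608321 rad.
y_k = r·cos(φ/3 − 2πk/3) for k = 0, 1, 2 gives y = 4.214782, 2.214265, -6.429047.
λ_k = y_k + 2.000000 gives λ = 6.2148, 4.2143, -4.4290 (check: the sum is 6.0000 = tr M).

Eigenvalues sorted in increasing order: [-4.4290, 4.2143, 6.2148].


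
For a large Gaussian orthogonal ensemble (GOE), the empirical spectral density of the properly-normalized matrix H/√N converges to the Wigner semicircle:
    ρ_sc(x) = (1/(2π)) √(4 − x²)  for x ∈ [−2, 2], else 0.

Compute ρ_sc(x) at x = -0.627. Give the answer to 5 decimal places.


ρ_sc(x) = (1/(2π)) √(4 − x²). With x = -0.627:
  4 − x² = 4 − (-0.627)² = 4 − 0.393129 = 3.606871.
  √(4 − x²) = 1.899176.
  1/(2π) = 0.159155.
  ρ_sc(-0.627) = 0.159155 · 1.899176 = 0.302263.

Rounded to 5 decimal places: ρ_sc(-0.627) ≈ 0.30226.


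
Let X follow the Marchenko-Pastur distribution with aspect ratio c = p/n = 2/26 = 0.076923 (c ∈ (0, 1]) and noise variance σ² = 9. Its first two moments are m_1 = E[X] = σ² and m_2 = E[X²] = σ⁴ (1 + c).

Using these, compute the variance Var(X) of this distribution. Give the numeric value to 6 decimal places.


m_1 = E[X] = σ² = 9, so m_1² = 81.
m_2 = E[X²] = σ⁴ (1 + c) = 81 · (1 + 0.076923) = 81 · 1.076923 = 87.230769.
(Note m_2 − m_1² simplifies to c · σ⁴ = 0.076923 · 81.)

Var(X) = m_2 − m_1² = 87.230769 − 81 = 6.230769.


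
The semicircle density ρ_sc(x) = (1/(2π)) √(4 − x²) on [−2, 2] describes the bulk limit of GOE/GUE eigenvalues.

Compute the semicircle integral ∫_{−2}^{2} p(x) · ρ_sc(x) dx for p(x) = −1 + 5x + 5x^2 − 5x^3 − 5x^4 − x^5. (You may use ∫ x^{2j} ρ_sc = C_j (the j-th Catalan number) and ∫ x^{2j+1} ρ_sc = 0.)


Write p(x) = Σ a_i x^i, split into monomials and integrate each against ρ_sc separately.
Using ∫ x^{2j} ρ_sc = C_j = (1/(j+1)) C(2j, j) (Catalan numbers) and ∫ x^{2j+1} ρ_sc = 0 (odd monomials vanish by symmetry):
  i = 0 (even): a_0 · C_{0} = -1 · 1 = -1
  i = 1 (odd): ∫ x^1 ρ_sc = 0 (vanishes)
  i = 2 (even): a_2 · C_{1} = 5 · 1 = 5
  i = 3 (odd): ∫ x^3 ρ_sc = 0 (vanishes)
  i = 4 (even): a_4 · C_{2} = -5 · 2 = -10
  i = 5 (odd): ∫ x^5 ρ_sc = 0 (vanishes)

Summing the contributions: ∫_{−2}^{2} p(x) ρ_sc(x) dx = (-1) + 5 + (-10) = -6.


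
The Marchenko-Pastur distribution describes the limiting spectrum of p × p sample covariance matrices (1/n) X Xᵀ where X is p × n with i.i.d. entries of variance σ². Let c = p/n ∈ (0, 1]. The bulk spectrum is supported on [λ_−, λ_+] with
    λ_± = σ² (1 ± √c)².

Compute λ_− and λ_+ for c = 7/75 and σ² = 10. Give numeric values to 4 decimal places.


c = 7/75 = 0.093333; √c = 0.305505.
λ_− = σ² (1 − √c)² = 10 · (1 − 0.305505)² = 10 · (0.694495)² = 4.823232.
λ_+ = σ² (1 + √c)² = 10 · (1 + 0.305505)² = 10 · (1.305505)² = 17.043434.

Rounded to 4 decimal places: λ_− ≈ 4.8232, λ_+ ≈ 17.0434.


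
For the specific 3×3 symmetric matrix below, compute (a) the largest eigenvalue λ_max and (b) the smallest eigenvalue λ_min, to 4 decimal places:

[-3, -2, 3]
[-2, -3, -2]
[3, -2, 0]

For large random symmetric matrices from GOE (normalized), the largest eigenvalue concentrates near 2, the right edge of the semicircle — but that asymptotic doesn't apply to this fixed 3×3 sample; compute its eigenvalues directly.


Since M is real symmetric, all three eigenvalues are real; they are the roots of det(λI − M) = λ³ − (tr M) λ² + s λ − det M, where s is the sum of the principal 2×2 minors.
tr M = -3 + (-3) + 0 = -6.
s = ((-3)·(-3) − (-2)²) + ((-3)·0 − 3²) + ((-3)·0 − (-2)²) = 5 + (-9) + (-4) = -8.
det M (expand along row 1) = (-3)·(-4) − (-2)·6 + 3·13 = 63.
Characteristic polynomial: λ³ + 6λ² − 8λ − 63 = 0.
Substitute λ = y + (tr M)/3 = y − 2.000000 to remove the quadratic term: y³ + p·y + q = 0 with p = s − (tr M)²/3 = -20.000000 and q = −2(tr M)³/27 + (tr M)·s/3 − det M = -31.000000.
Three real roots ⇒ use the trigonometric (Viète) form: r = 2√(−p/3) = 5.163978, φ = arccos(3q/(p·r)) = arccos(0.900469) = 0.449951 rad.
y_k = r·cos(φ/3 − 2πk/3) for k = 0, 1, 2 gives y = 5.106005, -1.884768, -3.221237.
λ_k = y_k − 2.000000 gives λ = 3.1060, -3.8848, -5.2212 (check: the sum is -6.0000 = tr M).

Hence λ_max = 3.1060 and λ_min = -5.2212.


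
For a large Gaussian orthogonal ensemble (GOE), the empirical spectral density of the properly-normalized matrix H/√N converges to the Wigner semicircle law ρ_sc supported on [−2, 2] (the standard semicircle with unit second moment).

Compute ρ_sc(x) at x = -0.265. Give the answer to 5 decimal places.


ρ_sc(x) = (1/(2π)) √(4 − x²). With x = -0.265:
  4 − x² = 4 − (-0.265)² = 4 − 0.070225 = 3.929775.
  √(4 − x²) = 1.982366.
  1/(2π) = 0.159155.
  ρ_sc(-0.265) = 0.159155 · 1.982366 = 0.315503.

Rounded to 5 decimal places: ρ_sc(-0.265) ≈ 0.31550.


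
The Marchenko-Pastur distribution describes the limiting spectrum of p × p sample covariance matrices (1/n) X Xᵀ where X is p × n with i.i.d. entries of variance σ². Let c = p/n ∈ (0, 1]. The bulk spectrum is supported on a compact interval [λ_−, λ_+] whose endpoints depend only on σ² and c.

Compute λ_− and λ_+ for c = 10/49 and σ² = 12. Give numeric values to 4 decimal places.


c = 10/49 = 0.204082; √c = 0.451754.
λ_− = σ² (1 − √c)² = 12 · (1 − 0.451754)² = 12 · (0.548246)² = 3.606885.
λ_+ = σ² (1 + √c)² = 12 · (1 + 0.451754)² = 12 · (1.451754)² = 25.291074.

Rounded to 4 decimal places: λ_− ≈ 3.6069, λ_+ ≈ 25.2911.


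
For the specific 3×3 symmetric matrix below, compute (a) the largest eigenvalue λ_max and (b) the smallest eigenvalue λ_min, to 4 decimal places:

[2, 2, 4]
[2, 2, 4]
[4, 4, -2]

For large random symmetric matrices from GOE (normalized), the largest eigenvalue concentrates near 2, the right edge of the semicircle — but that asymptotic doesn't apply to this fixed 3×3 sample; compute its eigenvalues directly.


Since M is real symmetric, all three eigenvalues are real; they are the roots of det(λI − M) = λ³ − (tr M) λ² + s λ − det M, where s is the sum of the principal 2×2 minors.
tr M = 2 + 2 + (-2) = 2.
s = (2·2 − 2²) + (2·(-2) − 4²) + (2·(-2) − 4²) = 0 + (-20) + (-20) = -40.
det M (expand along row 1) = 2·(-20) − 2·(-20) + 4·0 = 0.
Characteristic polynomial: λ³ − 2λ² − 40λ = 0.
Substitute λ = y + (tr M)/3 = y + 0.666667 to remove the quadratic term: y³ + p·y + q = 0 with p = s − (tr M)²/3 = -41.333333 and q = −2(tr M)³/27 + (tr M)·s/3 − det M = -27.259259.
Three real roots ⇒ use the trigonometric (Viète) form: r = 2√(−p/3) = 7.423686, φ = arccos(3q/(p·r)) = arccos(0.266511) = 1.301025 rad.
y_k = r·cos(φ/3 − 2πk/3) for k = 0, 1, 2 gives y = 6.736458, -0.666667, -6.069791.
λ_k = y_k + 0.666667 gives λ = 7.4031, 0.0000, -5.4031 (check: the sum is 2.0000 = tr M).

Hence λ_max = 7.4031 and λ_min = -5.4031.


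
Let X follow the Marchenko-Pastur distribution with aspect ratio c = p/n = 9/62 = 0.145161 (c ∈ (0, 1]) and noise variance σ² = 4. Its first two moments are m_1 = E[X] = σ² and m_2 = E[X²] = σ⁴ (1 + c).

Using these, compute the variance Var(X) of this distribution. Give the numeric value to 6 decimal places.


m_1 = E[X] = σ² = 4, so m_1² = 16.
m_2 = E[X²] = σ⁴ (1 + c) = 16 · (1 + 0.145161) = 16 · 1.145161 = 18.322581.
(Note m_2 − m_1² simplifies to c · σ⁴ = 0.145161 · 16.)

Var(X) = m_2 − m_1² = 18.322581 − 16 = 2.322581.


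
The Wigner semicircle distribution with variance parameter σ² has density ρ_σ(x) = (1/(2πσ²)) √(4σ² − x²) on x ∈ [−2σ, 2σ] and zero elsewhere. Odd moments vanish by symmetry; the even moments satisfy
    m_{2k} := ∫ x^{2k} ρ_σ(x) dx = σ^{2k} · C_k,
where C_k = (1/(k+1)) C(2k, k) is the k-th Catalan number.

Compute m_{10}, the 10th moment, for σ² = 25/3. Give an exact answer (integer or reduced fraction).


By the scaled semicircle moment identity, m_{2k} = σ^{2k} · C_k with k = 5.
C_5 = (1/(k+1)) · C(2k, k) = (1/6) · C(10, 5) = (1/6) · 252 = 42.
σ^{2k} = (σ²)^k = (25/3)^5 = 9765625/243.

Therefore m_{10} = σ^{10} · C_5 = (9765625/243) · 42 = 136718750/81.


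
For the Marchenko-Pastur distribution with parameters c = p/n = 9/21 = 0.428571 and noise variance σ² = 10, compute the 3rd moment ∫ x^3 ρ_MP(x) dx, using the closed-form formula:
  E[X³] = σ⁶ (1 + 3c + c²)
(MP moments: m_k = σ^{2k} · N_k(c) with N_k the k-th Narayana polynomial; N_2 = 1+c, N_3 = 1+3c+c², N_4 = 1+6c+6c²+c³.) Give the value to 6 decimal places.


E[X³] = σ⁶ (1 + 3c + c²) (third MP moment). With σ² = 10 (so σ⁶ = 1000) and c = 9/21 = 0.428571: E[X³] = 1000 · (1 + 3·0.428571 + (0.428571)²) = 1000 · 2.469388.

So E[X^3] = 2469.387755.


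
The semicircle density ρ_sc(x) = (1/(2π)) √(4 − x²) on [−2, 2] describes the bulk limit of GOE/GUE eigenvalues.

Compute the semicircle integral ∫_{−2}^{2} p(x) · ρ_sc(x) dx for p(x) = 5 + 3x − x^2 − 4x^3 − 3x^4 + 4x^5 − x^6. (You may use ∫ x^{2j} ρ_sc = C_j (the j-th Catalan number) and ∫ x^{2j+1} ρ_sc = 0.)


Write p(x) = Σ a_i x^i, split into monomials and integrate each against ρ_sc separately.
Using ∫ x^{2j} ρ_sc = C_j = (1/(j+1)) C(2j, j) (Catalan numbers) and ∫ x^{2j+1} ρ_sc = 0 (odd monomials vanish by symmetry):
  i = 0 (even): a_0 · C_{0} = 5 · 1 = 5
  i = 1 (odd): ∫ x^1 ρ_sc = 0 (vanishes)
  i = 2 (even): a_2 · C_{1} = -1 · 1 = -1
  i = 3 (odd): ∫ x^3 ρ_sc = 0 (vanishes)
  i = 4 (even): a_4 · C_{2} = -3 · 2 = -6
  i = 5 (odd): ∫ x^5 ρ_sc = 0 (vanishes)
  i = 6 (even): a_6 · C_{3} = -1 · 5 = -5

Summing the contributions: ∫_{−2}^{2} p(x) ρ_sc(x) dx = 5 + (-1) + (-6) + (-5) = -7.


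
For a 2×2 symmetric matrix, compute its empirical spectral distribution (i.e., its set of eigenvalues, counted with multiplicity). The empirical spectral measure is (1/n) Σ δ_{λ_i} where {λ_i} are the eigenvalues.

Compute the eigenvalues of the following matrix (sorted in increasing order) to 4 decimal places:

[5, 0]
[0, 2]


Since M is real symmetric, both eigenvalues are real; they are the roots of det(λI − M) = λ² − (tr M) λ + det M.
tr M = 5 + 2 = 7.
det M = 5·2 − 0² = 10 − 0 = 10.
Characteristic polynomial: λ² − 7λ + 10 = 0.
Discriminant Δ = (tr M)² − 4·det M = 49 − 40 = 9; √Δ = 3.000000.
λ = (tr M ± √Δ)/2 = (7 ± 3.000000)/2, giving (tr M − √Δ)/2 = 2.0000 and (tr M + √Δ)/2 = 5.0000.

Eigenvalues sorted in increasing order: [2.0000, 5.0000].


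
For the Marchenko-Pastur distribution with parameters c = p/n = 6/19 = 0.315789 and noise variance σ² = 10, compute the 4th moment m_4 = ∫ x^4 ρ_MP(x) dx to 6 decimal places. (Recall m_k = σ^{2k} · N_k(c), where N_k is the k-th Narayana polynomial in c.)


E[X⁴] = σ⁸ (1 + 6c + 6c² + c³) (fourth MP moment). With σ² = 10 (so σ⁸ = 10000) and c = 6/19 = 0.315789: E[X⁴] = 10000 · (1 + 6·0.315789 + 6·(0.315789)² + (0.315789)³) = 10000 · 3.524566.

So E[X^4] = 35245.662633.


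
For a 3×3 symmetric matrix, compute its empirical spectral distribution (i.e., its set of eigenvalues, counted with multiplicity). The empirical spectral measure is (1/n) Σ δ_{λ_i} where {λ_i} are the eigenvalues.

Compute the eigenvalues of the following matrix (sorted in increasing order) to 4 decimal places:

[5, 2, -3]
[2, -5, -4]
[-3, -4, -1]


Since M is real symmetric, all three eigenvalues are real; they are the roots of det(λI − M) = λ³ − (tr M) λ² + s λ − det M, where s is the sum of the principal 2×2 minors.
tr M = 5 + (-5) + (-1) = -1.
s = (5·(-5) − 2²) + (5·(-1) − (-3)²) + ((-5)·(-1) − (-4)²) = -29 + (-14) + (-11) = -54.
det M (expand along row 1) = 5·(-11) − 2·(-14) + (-3)·(-23) = 42.
Characteristic polynomial: λ³ + λ² − 54λ − 42 = 0.
Substitute λ = y + (tr M)/3 = y − 0.333333 to remove the quadratic term: y³ + p·y + q = 0 with p = s − (tr M)²/3 = -54.333333 and q = −2(tr M)³/27 + (tr M)·s/3 − det M = -23.925926.
Three real roots ⇒ use the trigonometric (Viète) form: r = 2√(−p/3) = 8.511430, φ = arccos(3q/(p·r)) = arccos(0.155211) = 1.414956 rad.
y_k = r·cos(φ/3 − 2πk/3) for k = 0, 1, 2 gives y = 7.582143, -0.441943, -7.140200.
λ_k = y_k − 0.333333 gives λ = 7.2488, -0.7753, -7.4735 (check: the sum is -1.0000 = tr M).

Eigenvalues sorted in increasing order: [-7.4735, -0.7753, 7.2488].


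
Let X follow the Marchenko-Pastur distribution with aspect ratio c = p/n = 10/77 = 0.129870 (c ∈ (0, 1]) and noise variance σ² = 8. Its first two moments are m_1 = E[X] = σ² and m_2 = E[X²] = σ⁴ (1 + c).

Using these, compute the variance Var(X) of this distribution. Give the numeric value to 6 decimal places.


m_1 = E[X] = σ² = 8, so m_1² = 64.
m_2 = E[X²] = σ⁴ (1 + c) = 64 · (1 + 0.129870) = 64 · 1.129870 = 72.311688.
(Note m_2 − m_1² simplifies to c · σ⁴ = 0.129870 · 64.)

Var(X) = m_2 − m_1² = 72.311688 − 64 = 8.311688.


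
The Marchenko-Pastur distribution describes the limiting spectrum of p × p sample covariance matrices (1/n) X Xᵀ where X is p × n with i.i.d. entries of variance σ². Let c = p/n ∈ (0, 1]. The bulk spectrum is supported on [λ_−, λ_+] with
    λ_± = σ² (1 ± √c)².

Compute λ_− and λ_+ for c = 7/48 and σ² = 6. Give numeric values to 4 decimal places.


c = 7/48 = 0.145833; √c = 0.381881.
λ_− = σ² (1 − √c)² = 6 · (1 − 0.381881)² = 6 · (0.618119)² = 2.292424.
λ_+ = σ² (1 + √c)² = 6 · (1 + 0.381881)² = 6 · (1.381881)² = 11.457576.

Rounded to 4 decimal places: λ_− ≈ 2.2924, λ_+ ≈ 11.4576.


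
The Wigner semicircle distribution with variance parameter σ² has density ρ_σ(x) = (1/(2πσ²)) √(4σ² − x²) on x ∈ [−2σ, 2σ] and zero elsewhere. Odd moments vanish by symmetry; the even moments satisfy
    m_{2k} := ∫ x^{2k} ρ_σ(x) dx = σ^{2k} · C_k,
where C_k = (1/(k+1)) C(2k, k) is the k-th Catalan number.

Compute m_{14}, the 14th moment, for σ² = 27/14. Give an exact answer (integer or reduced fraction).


By the scaled semicircle moment identity, m_{2k} = σ^{2k} · C_k with k = 7.
C_7 = (1/(k+1)) · C(2k, k) = (1/8) · C(14, 7) = (1/8) · 3432 = 429.
σ^{2k} = (σ²)^k = (27/14)^7 = 10460353203/105413504.

Therefore m_{14} = σ^{14} · C_7 = (10460353203/105413504) · 429 = 4487491524087/105413504.


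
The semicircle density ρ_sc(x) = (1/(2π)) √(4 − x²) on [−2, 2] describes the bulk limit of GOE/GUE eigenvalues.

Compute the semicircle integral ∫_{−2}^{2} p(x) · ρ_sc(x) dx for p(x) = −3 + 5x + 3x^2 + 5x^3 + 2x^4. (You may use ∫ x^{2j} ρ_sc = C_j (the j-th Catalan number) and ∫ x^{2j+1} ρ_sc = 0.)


Write p(x) = Σ a_i x^i, split into monomials and integrate each against ρ_sc separately.
Using ∫ x^{2j} ρ_sc = C_j = (1/(j+1)) C(2j, j) (Catalan numbers) and ∫ x^{2j+1} ρ_sc = 0 (odd monomials vanish by symmetry):
  i = 0 (even): a_0 · C_{0} = -3 · 1 = -3
  i = 1 (odd): ∫ x^1 ρ_sc = 0 (vanishes)
  i = 2 (even): a_2 · C_{1} = 3 · 1 = 3
  i = 3 (odd): ∫ x^3 ρ_sc = 0 (vanishes)
  i = 4 (even): a_4 · C_{2} = 2 · 2 = 4

Summing the contributions: ∫_{−2}^{2} p(x) ρ_sc(x) dx = (-3) + 3 + 4 = 4.
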